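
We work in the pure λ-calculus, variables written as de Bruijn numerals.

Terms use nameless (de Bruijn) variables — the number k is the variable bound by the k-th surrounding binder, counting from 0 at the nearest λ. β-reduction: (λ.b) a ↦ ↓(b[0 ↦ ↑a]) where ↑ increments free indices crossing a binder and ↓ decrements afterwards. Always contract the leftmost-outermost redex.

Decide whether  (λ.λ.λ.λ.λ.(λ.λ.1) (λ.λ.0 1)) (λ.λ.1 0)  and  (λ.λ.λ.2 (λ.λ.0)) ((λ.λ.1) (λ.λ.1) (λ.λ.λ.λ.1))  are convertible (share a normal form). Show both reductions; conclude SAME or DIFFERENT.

Term A:
  start: (λ.λ.λ.λ.λ.(λ.λ.1) (λ.λ.0 1)) (λ.λ.1 0)
  →1  λ.λ.λ.λ.(λ.λ.1) (λ.λ.0 1)
  →2  λ.λ.λ.λ.λ.λ.λ.0 1

Term B:
  start: (λ.λ.λ.2 (λ.λ.0)) ((λ.λ.1) (λ.λ.1) (λ.λ.λ.λ.1))
  →1  λ.λ.(λ.λ.1) (λ.λ.1) (λ.λ.λ.λ.1) (λ.λ.0)
  →2  λ.λ.(λ.λ.λ.1) (λ.λ.λ.λ.1) (λ.λ.0)
  →3  λ.λ.(λ.λ.1) (λ.λ.0)
  →4  λ.λ.λ.λ.λ.0

Answer: DIFFERENT — A ⇓ λ.λ.λ.λ.λ.λ.λ.0 1, B ⇓ λ.λ.λ.λ.λ.0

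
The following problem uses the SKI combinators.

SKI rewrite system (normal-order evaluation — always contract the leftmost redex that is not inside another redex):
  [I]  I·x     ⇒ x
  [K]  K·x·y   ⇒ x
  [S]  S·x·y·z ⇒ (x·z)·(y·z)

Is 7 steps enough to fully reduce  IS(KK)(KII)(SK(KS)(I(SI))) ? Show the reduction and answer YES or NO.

Answer: NO — after 7 steps the term is K(I(SI)), not yet normal

Reduction:
  start: IS(KK)(KII)(SK(KS)(I(SI)))
  [1] S(KK)(KII)(SK(KS)(I(SI)))
  [2] KK(SK(KS)(I(SI)))(KII(SK(KS)(I(SI))))
  [3] K(KII(SK(KS)(I(SI))))
  [4] K(I(SK(KS)(I(SI))))
  [5] K(SK(KS)(I(SI)))
  [6] K(K(I(SI))(KS(I(SI))))
  [7] K(I(SI))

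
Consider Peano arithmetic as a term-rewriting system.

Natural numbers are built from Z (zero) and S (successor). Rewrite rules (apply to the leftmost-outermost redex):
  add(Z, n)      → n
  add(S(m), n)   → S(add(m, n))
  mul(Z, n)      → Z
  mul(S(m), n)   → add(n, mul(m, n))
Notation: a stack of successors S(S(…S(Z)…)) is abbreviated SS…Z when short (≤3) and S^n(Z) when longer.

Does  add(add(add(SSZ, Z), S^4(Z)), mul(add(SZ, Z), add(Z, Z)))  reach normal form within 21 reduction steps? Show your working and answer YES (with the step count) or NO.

  start: add(add(add(SSZ, Z), S^4(Z)), mul(add(SZ, Z), add(Z, Z)))
  step 1: add(add(S(add(SZ, Z)), S^4(Z)), mul(add(SZ, Z), add(Z, Z)))
  step 2: add(S(add(add(SZ, Z), S^4(Z))), mul(add(SZ, Z), add(Z, Z)))
  step 3: S(add(add(add(SZ, Z), S^4(Z)), mul(add(SZ, Z), add(Z, Z))))
  step 4: S(add(add(S(add(Z, Z)), S^4(Z)), mul(add(SZ, Z), add(Z, Z))))
  step 5: S(add(S(add(add(Z, Z), S^4(Z))), mul(add(SZ, Z), add(Z, Z))))
  step 6: S(S(add(add(add(Z, Z), S^4(Z)), mul(add(SZ, Z), add(Z, Z)))))
  step 7: S(S(add(add(Z, S^4(Z)), mul(add(SZ, Z), add(Z, Z)))))
  step 8: S(S(add(S^4(Z), mul(add(SZ, Z), add(Z, Z)))))
  step 9: S(S(S(add(SSSZ, mul(add(SZ, Z), add(Z, Z))))))
  step 10: S(S(S(S(add(SSZ, mul(add(SZ, Z), add(Z, Z)))))))
  step 11: S(S(S(S(S(add(SZ, mul(add(SZ, Z), add(Z, Z))))))))
  step 12: S(S(S(S(S(S(add(Z, mul(add(SZ, Z), add(Z, Z)))))))))
  step 13: S(S(S(S(S(S(mul(add(SZ, Z), add(Z, Z))))))))
  step 14: S(S(S(S(S(S(mul(S(add(Z, Z)), add(Z, Z))))))))
  step 15: S(S(S(S(S(S(add(add(Z, Z), mul(add(Z, Z), add(Z, Z)))))))))
  step 16: S(S(S(S(S(S(add(Z, mul(add(Z, Z), add(Z, Z)))))))))
  step 17: S(S(S(S(S(S(mul(add(Z, Z), add(Z, Z))))))))
  step 18: S(S(S(S(S(S(mul(Z, add(Z, Z))))))))
  step 19: S^6(Z)

Answer: YES — reaches normal form S^6(Z) in 19 ≤ 21 steps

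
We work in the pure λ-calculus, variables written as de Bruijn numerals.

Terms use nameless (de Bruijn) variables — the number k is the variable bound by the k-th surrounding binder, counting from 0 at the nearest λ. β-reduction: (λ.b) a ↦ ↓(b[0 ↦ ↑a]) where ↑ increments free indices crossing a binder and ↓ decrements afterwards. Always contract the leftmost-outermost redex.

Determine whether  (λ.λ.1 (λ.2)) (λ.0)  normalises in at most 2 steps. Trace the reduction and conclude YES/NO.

Answer: YES — reaches normal form λ.λ.λ.0 in 2 ≤ 2 steps

Derivation:
  start: (λ.λ.1 (λ.2)) (λ.0)
  [1] λ.(λ.0) (λ.λ.0)
  [2] λ.λ.λ.0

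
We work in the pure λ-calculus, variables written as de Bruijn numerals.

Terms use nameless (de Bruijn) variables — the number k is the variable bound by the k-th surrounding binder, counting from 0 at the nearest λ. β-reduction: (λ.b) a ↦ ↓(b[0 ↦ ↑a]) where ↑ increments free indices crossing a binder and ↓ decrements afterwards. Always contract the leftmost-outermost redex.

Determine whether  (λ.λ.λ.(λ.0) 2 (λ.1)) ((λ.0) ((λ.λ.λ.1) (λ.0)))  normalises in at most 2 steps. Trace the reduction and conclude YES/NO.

Answer: NO — after 2 steps the term is λ.λ.(λ.0) ((λ.λ.λ.1) (λ.0)) (λ.1), not yet normal

Reduction:
  start: (λ.λ.λ.(λ.0) 2 (λ.1)) ((λ.0) ((λ.λ.λ.1) (λ.0)))
  step 1: λ.λ.(λ.0) ((λ.0) ((λ.λ.λ.1) (λ.0))) (λ.1)
  step 2: λ.λ.(λ.0) ((λ.λ.λ.1) (λ.0)) (λ.1)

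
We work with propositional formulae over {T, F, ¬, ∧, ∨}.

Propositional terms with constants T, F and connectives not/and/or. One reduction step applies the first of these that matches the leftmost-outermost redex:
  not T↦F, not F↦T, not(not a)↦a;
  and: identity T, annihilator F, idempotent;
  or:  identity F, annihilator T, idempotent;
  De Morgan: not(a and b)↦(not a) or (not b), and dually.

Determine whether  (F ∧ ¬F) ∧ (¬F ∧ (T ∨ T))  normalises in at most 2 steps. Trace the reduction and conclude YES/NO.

  start: (F ∧ ¬F) ∧ (¬F ∧ (T ∨ T))
  [1] F ∧ (¬F ∧ (T ∨ T))
  [2] F

Answer: YES — reaches normal form F in 2 ≤ 2 steps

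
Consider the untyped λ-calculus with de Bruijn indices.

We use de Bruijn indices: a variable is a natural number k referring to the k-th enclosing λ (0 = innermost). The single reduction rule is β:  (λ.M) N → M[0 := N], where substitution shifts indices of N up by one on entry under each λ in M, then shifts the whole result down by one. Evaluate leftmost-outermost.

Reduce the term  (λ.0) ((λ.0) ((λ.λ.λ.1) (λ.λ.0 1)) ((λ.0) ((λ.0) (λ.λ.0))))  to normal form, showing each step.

Answer: normal form = λ.λ.λ.0  (in 6 steps)

Reduction:
  start: (λ.0) ((λ.0) ((λ.λ.λ.1) (λ.λ.0 1)) ((λ.0) ((λ.0) (λ.λ.0))))
  →1  (λ.0) ((λ.λ.λ.1) (λ.λ.0 1)) ((λ.0) ((λ.0) (λ.λ.0)))
  →2  (λ.λ.λ.1) (λ.λ.0 1) ((λ.0) ((λ.0) (λ.λ.0)))
  →3  (λ.λ.1) ((λ.0) ((λ.0) (λ.λ.0)))
  →4  λ.(λ.0) ((λ.0) (λ.λ.0))
  →5  λ.(λ.0) (λ.λ.0)
  →6  λ.λ.λ.0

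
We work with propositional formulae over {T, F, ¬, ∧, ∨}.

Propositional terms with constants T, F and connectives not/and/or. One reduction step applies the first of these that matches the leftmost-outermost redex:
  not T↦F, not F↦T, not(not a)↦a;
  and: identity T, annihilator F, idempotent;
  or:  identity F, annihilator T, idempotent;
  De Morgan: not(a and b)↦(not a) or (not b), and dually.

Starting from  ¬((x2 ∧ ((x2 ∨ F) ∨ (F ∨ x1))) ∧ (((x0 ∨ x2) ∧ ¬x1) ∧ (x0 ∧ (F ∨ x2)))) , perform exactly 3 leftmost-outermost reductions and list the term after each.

  start: ¬((x2 ∧ ((x2 ∨ F) ∨ (F ∨ x1))) ∧ (((x0 ∨ x2) ∧ ¬x1) ∧ (x0 ∧ (F ∨ x2))))
  [1] ¬(x2 ∧ ((x2 ∨ F) ∨ (F ∨ x1))) ∨ ¬(((x0 ∨ x2) ∧ ¬x1) ∧ (x0 ∧ (F ∨ x2)))
  [2] (¬x2 ∨ ¬((x2 ∨ F) ∨ (F ∨ x1))) ∨ ¬(((x0 ∨ x2) ∧ ¬x1) ∧ (x0 ∧ (F ∨ x2)))
  [3] (¬x2 ∨ (¬(x2 ∨ F) ∧ ¬(F ∨ x1))) ∨ ¬(((x0 ∨ x2) ∧ ¬x1) ∧ (x0 ∧ (F ∨ x2)))

Answer: after 3 steps: (¬x2 ∨ (¬(x2 ∨ F) ∧ ¬(F ∨ x1))) ∨ ¬(((x0 ∨ x2) ∧ ¬x1) ∧ (x0 ∧ (F ∨ x2)))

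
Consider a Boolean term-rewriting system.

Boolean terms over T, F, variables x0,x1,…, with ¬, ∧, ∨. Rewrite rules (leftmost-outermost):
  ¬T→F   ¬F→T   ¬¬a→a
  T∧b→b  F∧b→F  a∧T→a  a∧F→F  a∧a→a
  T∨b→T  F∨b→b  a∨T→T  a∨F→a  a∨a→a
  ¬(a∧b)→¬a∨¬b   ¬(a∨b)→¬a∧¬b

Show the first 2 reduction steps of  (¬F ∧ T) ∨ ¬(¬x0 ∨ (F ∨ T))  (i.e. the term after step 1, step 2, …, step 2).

  start: (¬F ∧ T) ∨ ¬(¬x0 ∨ (F ∨ T))
  step 1: ¬F ∨ ¬(¬x0 ∨ (F ∨ T))
  step 2: T ∨ ¬(¬x0 ∨ (F ∨ T))

Answer: after 2 steps: T ∨ ¬(¬x0 ∨ (F ∨ T))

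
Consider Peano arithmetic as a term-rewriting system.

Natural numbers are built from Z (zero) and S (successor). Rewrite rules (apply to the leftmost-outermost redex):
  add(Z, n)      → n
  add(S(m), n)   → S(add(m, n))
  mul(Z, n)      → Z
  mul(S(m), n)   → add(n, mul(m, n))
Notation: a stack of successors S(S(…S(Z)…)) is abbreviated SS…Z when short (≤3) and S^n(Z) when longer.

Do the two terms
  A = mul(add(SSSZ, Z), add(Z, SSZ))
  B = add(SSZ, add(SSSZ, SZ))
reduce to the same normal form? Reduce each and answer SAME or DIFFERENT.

Term A:
  start: mul(add(SSSZ, Z), add(Z, SSZ))
  [1] mul(S(add(SSZ, Z)), add(Z, SSZ))
  [2] add(add(Z, SSZ), mul(add(SSZ, Z), add(Z, SSZ)))
  [3] add(SSZ, mul(add(SSZ, Z), add(Z, SSZ)))
  [4] S(add(SZ, mul(add(SSZ, Z), add(Z, SSZ))))
  [5] S(S(add(Z, mul(add(SSZ, Z), add(Z, SSZ)))))
  [6] S(S(mul(add(SSZ, Z), add(Z, SSZ))))
  [7] S(S(mul(S(add(SZ, Z)), add(Z, SSZ))))
  [8] S(S(add(add(Z, SSZ), mul(add(SZ, Z), add(Z, SSZ)))))
  [9] S(S(add(SSZ, mul(add(SZ, Z), add(Z, SSZ)))))
  [10] S(S(S(add(SZ, mul(add(SZ, Z), add(Z, SSZ))))))
  [11] S(S(S(S(add(Z, mul(add(SZ, Z), add(Z, SSZ)))))))
  [12] S(S(S(S(mul(add(SZ, Z), add(Z, SSZ))))))
  [13] S(S(S(S(mul(S(add(Z, Z)), add(Z, SSZ))))))
  [14] S(S(S(S(add(add(Z, SSZ), mul(add(Z, Z), add(Z, SSZ)))))))
  [15] S(S(S(S(add(SSZ, mul(add(Z, Z), add(Z, SSZ)))))))
  [16] S(S(S(S(S(add(SZ, mul(add(Z, Z), add(Z, SSZ))))))))
  [17] S(S(S(S(S(S(add(Z, mul(add(Z, Z), add(Z, SSZ)))))))))
  [18] S(S(S(S(S(S(mul(add(Z, Z), add(Z, SSZ))))))))
  [19] S(S(S(S(S(S(mul(Z, add(Z, SSZ))))))))
  [20] S^6(Z)

Term B:
  start: add(SSZ, add(SSSZ, SZ))
  [1] S(add(SZ, add(SSSZ, SZ)))
  [2] S(S(add(Z, add(SSSZ, SZ))))
  [3] S(S(add(SSSZ, SZ)))
  [4] S(S(S(add(SSZ, SZ))))
  [5] S(S(S(S(add(SZ, SZ)))))
  [6] S(S(S(S(S(add(Z, SZ))))))
  [7] S^6(Z)

Answer: SAME — A ⇓ S^6(Z), B ⇓ S^6(Z)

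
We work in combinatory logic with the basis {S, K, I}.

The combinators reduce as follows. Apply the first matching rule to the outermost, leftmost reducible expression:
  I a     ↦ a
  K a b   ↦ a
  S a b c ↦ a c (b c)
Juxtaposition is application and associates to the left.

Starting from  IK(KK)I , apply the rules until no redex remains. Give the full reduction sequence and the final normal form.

  start: IK(KK)I
  →1  K(KK)I
  →2  KK

Answer: normal form = KK  (in 2 steps)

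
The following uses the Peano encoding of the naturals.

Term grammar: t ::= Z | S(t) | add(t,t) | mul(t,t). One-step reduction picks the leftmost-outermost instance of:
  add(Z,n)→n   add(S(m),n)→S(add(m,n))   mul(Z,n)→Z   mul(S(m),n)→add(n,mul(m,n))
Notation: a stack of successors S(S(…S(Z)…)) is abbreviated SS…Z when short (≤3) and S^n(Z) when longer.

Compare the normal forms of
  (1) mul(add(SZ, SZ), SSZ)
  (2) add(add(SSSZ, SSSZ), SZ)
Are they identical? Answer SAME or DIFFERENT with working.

Answer: DIFFERENT — A ⇓ S^4(Z), B ⇓ S^7(Z)

Derivation:
Term A:
  start: mul(add(SZ, SZ), SSZ)
  [1] mul(S(add(Z, SZ)), SSZ)
  [2] add(SSZ, mul(add(Z, SZ), SSZ))
  [3] S(add(SZ, mul(add(Z, SZ), SSZ)))
  [4] S(S(add(Z, mul(add(Z, SZ), SSZ))))
  [5] S(S(mul(add(Z, SZ), SSZ)))
  [6] S(S(mul(SZ, SSZ)))
  [7] S(S(add(SSZ, mul(Z, SSZ))))
  [8] S(S(S(add(SZ, mul(Z, SSZ)))))
  [9] S(S(S(S(add(Z, mul(Z, SSZ))))))
  [10] S(S(S(S(mul(Z, SSZ)))))
  [11] S^4(Z)

Term B:
  start: add(add(SSSZ, SSSZ), SZ)
  [1] add(S(add(SSZ, SSSZ)), SZ)
  [2] S(add(add(SSZ, SSSZ), SZ))
  [3] S(add(S(add(SZ, SSSZ)), SZ))
  [4] S(S(add(add(SZ, SSSZ), SZ)))
  [5] S(S(add(S(add(Z, SSSZ)), SZ)))
  [6] S(S(S(add(add(Z, SSSZ), SZ))))
  [7] S(S(S(add(SSSZ, SZ))))
  [8] S(S(S(S(add(SSZ, SZ)))))
  [9] S(S(S(S(S(add(SZ, SZ))))))
  [10] S(S(S(S(S(S(add(Z, SZ)))))))
  [11] S^7(Z)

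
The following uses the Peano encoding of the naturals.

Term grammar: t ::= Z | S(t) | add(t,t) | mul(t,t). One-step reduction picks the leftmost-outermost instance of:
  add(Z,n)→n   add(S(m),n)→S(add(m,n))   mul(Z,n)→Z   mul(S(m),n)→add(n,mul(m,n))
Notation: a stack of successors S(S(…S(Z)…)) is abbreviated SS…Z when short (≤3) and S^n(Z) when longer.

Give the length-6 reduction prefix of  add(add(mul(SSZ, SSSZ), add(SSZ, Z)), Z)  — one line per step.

Answer: after 6 steps: S(add(S(add(add(SZ, mul(SZ, SSSZ)), add(SSZ, Z))), Z))

Derivation:
  start: add(add(mul(SSZ, SSSZ), add(SSZ, Z)), Z)
  →1  add(add(add(SSSZ, mul(SZ, SSSZ)), add(SSZ, Z)), Z)
  →2  add(add(S(add(SSZ, mul(SZ, SSSZ))), add(SSZ, Z)), Z)
  →3  add(S(add(add(SSZ, mul(SZ, SSSZ)), add(SSZ, Z))), Z)
  →4  S(add(add(add(SSZ, mul(SZ, SSSZ)), add(SSZ, Z)), Z))
  →5  S(add(add(S(add(SZ, mul(SZ, SSSZ))), add(SSZ, Z)), Z))
  →6  S(add(S(add(add(SZ, mul(SZ, SSSZ)), add(SSZ, Z))), Z))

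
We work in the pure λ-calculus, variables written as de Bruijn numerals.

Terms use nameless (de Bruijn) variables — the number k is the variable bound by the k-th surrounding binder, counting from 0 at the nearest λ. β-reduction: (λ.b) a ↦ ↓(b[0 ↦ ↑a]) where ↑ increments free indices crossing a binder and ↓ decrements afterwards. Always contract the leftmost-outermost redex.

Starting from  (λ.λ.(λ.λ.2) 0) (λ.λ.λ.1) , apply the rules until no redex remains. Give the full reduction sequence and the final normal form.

  start: (λ.λ.(λ.λ.2) 0) (λ.λ.λ.1)
  step 1: λ.(λ.λ.2) 0
  step 2: λ.λ.1

Answer: normal form = λ.λ.1  (in 2 steps)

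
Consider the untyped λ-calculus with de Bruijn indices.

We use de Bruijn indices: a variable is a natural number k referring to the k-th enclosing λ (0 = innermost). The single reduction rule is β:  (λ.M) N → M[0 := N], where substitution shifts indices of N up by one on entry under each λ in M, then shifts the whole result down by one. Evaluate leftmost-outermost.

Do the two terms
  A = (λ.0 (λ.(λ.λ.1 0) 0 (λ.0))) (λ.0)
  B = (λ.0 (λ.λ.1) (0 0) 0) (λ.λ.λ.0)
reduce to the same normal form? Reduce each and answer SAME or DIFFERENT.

Term A:
  start: (λ.0 (λ.(λ.λ.1 0) 0 (λ.0))) (λ.0)
  step 1: (λ.0) (λ.(λ.λ.1 0) 0 (λ.0))
  step 2: λ.(λ.λ.1 0) 0 (λ.0)
  step 3: λ.(λ.1 0) (λ.0)
  step 4: λ.0 (λ.0)

Term B:
  start: (λ.0 (λ.λ.1) (0 0) 0) (λ.λ.λ.0)
  step 1: (λ.λ.λ.0) (λ.λ.1) ((λ.λ.λ.0) (λ.λ.λ.0)) (λ.λ.λ.0)
  step 2: (λ.λ.0) ((λ.λ.λ.0) (λ.λ.λ.0)) (λ.λ.λ.0)
  step 3: (λ.0) (λ.λ.λ.0)
  step 4: λ.λ.λ.0

Answer: DIFFERENT — A ⇓ λ.0 (λ.0), B ⇓ λ.λ.λ.0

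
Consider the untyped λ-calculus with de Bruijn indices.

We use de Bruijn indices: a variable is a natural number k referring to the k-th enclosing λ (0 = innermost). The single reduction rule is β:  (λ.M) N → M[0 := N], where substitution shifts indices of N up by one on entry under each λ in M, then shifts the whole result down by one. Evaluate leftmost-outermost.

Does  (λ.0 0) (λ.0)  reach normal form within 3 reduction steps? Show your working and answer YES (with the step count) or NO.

  start: (λ.0 0) (λ.0)
  step 1: (λ.0) (λ.0)
  step 2: λ.0

Answer: YES — reaches normal form λ.0 in 2 ≤ 3 steps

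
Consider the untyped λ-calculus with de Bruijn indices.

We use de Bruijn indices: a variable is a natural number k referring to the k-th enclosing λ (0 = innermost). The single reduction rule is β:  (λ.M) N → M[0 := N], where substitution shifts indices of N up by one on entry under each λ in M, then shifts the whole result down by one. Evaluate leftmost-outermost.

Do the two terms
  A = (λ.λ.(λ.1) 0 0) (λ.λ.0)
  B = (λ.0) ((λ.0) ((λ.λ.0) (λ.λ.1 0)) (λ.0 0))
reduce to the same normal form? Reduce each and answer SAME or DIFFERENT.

Answer: SAME — A ⇓ λ.0 0, B ⇓ λ.0 0

Reduction:
Term A:
  start: (λ.λ.(λ.1) 0 0) (λ.λ.0)
  [1] λ.(λ.1) 0 0
  [2] λ.0 0

Term B:
  start: (λ.0) ((λ.0) ((λ.λ.0) (λ.λ.1 0)) (λ.0 0))
  [1] (λ.0) ((λ.λ.0) (λ.λ.1 0)) (λ.0 0)
  [2] (λ.λ.0) (λ.λ.1 0) (λ.0 0)
  [3] (λ.0) (λ.0 0)
  [4] λ.0 0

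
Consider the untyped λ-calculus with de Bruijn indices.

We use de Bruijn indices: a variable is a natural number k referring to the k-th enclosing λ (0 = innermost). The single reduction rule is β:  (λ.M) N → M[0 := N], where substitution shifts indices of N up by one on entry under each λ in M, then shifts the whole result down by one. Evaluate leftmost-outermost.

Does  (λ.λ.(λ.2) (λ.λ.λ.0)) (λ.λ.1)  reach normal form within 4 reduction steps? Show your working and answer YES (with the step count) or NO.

  start: (λ.λ.(λ.2) (λ.λ.λ.0)) (λ.λ.1)
  [1] λ.(λ.λ.λ.1) (λ.λ.λ.0)
  [2] λ.λ.λ.1

Answer: YES — reaches normal form λ.λ.λ.1 in 2 ≤ 4 steps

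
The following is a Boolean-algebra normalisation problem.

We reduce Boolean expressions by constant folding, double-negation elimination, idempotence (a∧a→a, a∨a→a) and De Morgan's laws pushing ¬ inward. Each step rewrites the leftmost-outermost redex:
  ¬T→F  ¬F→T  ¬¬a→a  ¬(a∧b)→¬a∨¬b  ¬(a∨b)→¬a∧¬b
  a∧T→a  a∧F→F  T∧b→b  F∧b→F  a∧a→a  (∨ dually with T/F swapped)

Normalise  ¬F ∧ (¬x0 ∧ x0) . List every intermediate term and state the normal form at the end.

Answer: normal form = ¬x0 ∧ x0  (in 2 steps)

Reduction:
  start: ¬F ∧ (¬x0 ∧ x0)
  [1] T ∧ (¬x0 ∧ x0)
  [2] ¬x0 ∧ x0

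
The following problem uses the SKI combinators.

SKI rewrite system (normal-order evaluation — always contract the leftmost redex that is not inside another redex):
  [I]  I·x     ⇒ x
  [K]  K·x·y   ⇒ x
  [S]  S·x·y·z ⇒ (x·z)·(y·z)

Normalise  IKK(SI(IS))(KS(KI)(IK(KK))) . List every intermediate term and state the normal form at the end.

  start: IKK(SI(IS))(KS(KI)(IK(KK)))
  step 1: KK(SI(IS))(KS(KI)(IK(KK)))
  step 2: K(KS(KI)(IK(KK)))
  step 3: K(S(IK(KK)))
  step 4: K(S(K(KK)))

Answer: normal form = K(S(K(KK)))  (in 4 steps)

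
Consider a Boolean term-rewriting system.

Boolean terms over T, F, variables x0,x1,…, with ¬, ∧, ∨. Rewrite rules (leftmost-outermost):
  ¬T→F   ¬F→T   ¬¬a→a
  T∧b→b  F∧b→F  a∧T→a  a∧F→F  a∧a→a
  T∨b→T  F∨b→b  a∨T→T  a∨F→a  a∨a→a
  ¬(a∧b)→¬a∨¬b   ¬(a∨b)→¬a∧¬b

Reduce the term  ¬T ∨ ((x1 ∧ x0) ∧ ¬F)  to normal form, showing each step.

  start: ¬T ∨ ((x1 ∧ x0) ∧ ¬F)
  [1] F ∨ ((x1 ∧ x0) ∧ ¬F)
  [2] (x1 ∧ x0) ∧ ¬F
  [3] (x1 ∧ x0) ∧ T
  [4] x1 ∧ x0

Answer: normal form = x1 ∧ x0  (in 4 steps)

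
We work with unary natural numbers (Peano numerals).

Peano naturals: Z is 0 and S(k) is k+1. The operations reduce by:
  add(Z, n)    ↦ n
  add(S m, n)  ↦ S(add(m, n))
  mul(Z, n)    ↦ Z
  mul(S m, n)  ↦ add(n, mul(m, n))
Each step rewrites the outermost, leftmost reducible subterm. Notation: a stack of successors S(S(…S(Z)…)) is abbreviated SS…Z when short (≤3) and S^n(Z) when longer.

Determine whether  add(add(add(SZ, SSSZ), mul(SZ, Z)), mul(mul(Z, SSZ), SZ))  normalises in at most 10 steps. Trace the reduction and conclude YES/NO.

  start: add(add(add(SZ, SSSZ), mul(SZ, Z)), mul(mul(Z, SSZ), SZ))
  →1  add(add(S(add(Z, SSSZ)), mul(SZ, Z)), mul(mul(Z, SSZ), SZ))
  →2  add(S(add(add(Z, SSSZ), mul(SZ, Z))), mul(mul(Z, SSZ), SZ))
  →3  S(add(add(add(Z, SSSZ), mul(SZ, Z)), mul(mul(Z, SSZ), SZ)))
  →4  S(add(add(SSSZ, mul(SZ, Z)), mul(mul(Z, SSZ), SZ)))
  →5  S(add(S(add(SSZ, mul(SZ, Z))), mul(mul(Z, SSZ), SZ)))
  →6  S(S(add(add(SSZ, mul(SZ, Z)), mul(mul(Z, SSZ), SZ))))
  →7  S(S(add(S(add(SZ, mul(SZ, Z))), mul(mul(Z, SSZ), SZ))))
  →8  S(S(S(add(add(SZ, mul(SZ, Z)), mul(mul(Z, SSZ), SZ)))))
  →9  S(S(S(add(S(add(Z, mul(SZ, Z))), mul(mul(Z, SSZ), SZ)))))
  →10  S(S(S(S(add(add(Z, mul(SZ, Z)), mul(mul(Z, SSZ), SZ))))))

Answer: NO — after 10 steps the term is S(S(S(S(add(add(Z, mul(SZ, Z)), mul(mul(Z, SSZ), SZ)))))), not yet normal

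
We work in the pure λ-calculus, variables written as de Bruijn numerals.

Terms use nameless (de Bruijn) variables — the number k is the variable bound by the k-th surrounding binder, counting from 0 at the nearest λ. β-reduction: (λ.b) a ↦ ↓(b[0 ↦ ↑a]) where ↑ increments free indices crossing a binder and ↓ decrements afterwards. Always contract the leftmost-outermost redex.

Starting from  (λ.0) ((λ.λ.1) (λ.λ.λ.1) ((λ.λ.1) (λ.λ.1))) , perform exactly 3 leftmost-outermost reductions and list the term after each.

  start: (λ.0) ((λ.λ.1) (λ.λ.λ.1) ((λ.λ.1) (λ.λ.1)))
  [1] (λ.λ.1) (λ.λ.λ.1) ((λ.λ.1) (λ.λ.1))
  [2] (λ.λ.λ.λ.1) ((λ.λ.1) (λ.λ.1))
  [3] λ.λ.λ.1

Answer: after 3 steps: λ.λ.λ.1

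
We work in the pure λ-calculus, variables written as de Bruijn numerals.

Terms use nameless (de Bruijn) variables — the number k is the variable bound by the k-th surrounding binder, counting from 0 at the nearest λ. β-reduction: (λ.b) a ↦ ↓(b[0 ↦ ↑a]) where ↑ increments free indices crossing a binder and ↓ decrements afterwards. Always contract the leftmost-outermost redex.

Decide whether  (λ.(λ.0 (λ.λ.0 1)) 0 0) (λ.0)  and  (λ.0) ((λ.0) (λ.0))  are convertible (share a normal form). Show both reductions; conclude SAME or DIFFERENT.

Answer: DIFFERENT — A ⇓ λ.0 (λ.0), B ⇓ λ.0

Derivation:
Term A:
  start: (λ.(λ.0 (λ.λ.0 1)) 0 0) (λ.0)
  [1] (λ.0 (λ.λ.0 1)) (λ.0) (λ.0)
  [2] (λ.0) (λ.λ.0 1) (λ.0)
  [3] (λ.λ.0 1) (λ.0)
  [4] λ.0 (λ.0)

Term B:
  start: (λ.0) ((λ.0) (λ.0))
  [1] (λ.0) (λ.0)
  [2] λ.0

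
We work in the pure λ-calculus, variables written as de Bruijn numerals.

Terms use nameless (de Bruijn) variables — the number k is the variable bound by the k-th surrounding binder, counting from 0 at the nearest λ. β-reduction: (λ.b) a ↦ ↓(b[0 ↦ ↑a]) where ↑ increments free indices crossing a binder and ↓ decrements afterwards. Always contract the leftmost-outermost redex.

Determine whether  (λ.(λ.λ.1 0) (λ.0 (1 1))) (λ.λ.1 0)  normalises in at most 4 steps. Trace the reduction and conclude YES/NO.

Answer: NO — after 4 steps the term is λ.0 (λ.(λ.λ.1 0) 0), not yet normal

Working:
  start: (λ.(λ.λ.1 0) (λ.0 (1 1))) (λ.λ.1 0)
  →1  (λ.λ.1 0) (λ.0 ((λ.λ.1 0) (λ.λ.1 0)))
  →2  λ.(λ.0 ((λ.λ.1 0) (λ.λ.1 0))) 0
  →3  λ.0 ((λ.λ.1 0) (λ.λ.1 0))
  →4  λ.0 (λ.(λ.λ.1 0) 0)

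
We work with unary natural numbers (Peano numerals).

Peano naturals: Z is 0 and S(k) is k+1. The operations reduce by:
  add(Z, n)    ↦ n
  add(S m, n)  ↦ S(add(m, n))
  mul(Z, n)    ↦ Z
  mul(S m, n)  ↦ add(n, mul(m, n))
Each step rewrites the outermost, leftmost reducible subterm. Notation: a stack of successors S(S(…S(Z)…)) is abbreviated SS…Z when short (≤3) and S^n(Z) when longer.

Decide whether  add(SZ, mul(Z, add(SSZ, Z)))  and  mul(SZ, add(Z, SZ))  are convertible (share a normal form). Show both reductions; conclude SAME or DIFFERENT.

Term A:
  start: add(SZ, mul(Z, add(SSZ, Z)))
  [1] S(add(Z, mul(Z, add(SSZ, Z))))
  [2] S(mul(Z, add(SSZ, Z)))
  [3] SZ

Term B:
  start: mul(SZ, add(Z, SZ))
  [1] add(add(Z, SZ), mul(Z, add(Z, SZ)))
  [2] add(SZ, mul(Z, add(Z, SZ)))
  [3] S(add(Z, mul(Z, add(Z, SZ))))
  [4] S(mul(Z, add(Z, SZ)))
  [5] SZ

Answer: SAME — A ⇓ SZ, B ⇓ SZ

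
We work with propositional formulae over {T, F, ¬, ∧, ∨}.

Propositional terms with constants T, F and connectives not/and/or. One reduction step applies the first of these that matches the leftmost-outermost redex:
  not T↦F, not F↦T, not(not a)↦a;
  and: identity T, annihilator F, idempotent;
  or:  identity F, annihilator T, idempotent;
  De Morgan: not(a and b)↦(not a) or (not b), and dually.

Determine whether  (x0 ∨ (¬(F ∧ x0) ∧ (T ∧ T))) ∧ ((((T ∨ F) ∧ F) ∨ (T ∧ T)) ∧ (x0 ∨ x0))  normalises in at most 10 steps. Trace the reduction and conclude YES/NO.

  start: (x0 ∨ (¬(F ∧ x0) ∧ (T ∧ T))) ∧ ((((T ∨ F) ∧ F) ∨ (T ∧ T)) ∧ (x0 ∨ x0))
  [1] (x0 ∨ ((¬F ∨ ¬x0) ∧ (T ∧ T))) ∧ ((((T ∨ F) ∧ F) ∨ (T ∧ T)) ∧ (x0 ∨ x0))
  [2] (x0 ∨ ((T ∨ ¬x0) ∧ (T ∧ T))) ∧ ((((T ∨ F) ∧ F) ∨ (T ∧ T)) ∧ (x0 ∨ x0))
  [3] (x0 ∨ (T ∧ (T ∧ T))) ∧ ((((T ∨ F) ∧ F) ∨ (T ∧ T)) ∧ (x0 ∨ x0))
  [4] (x0 ∨ (T ∧ T)) ∧ ((((T ∨ F) ∧ F) ∨ (T ∧ T)) ∧ (x0 ∨ x0))
  [5] (x0 ∨ T) ∧ ((((T ∨ F) ∧ F) ∨ (T ∧ T)) ∧ (x0 ∨ x0))
  [6] T ∧ ((((T ∨ F) ∧ F) ∨ (T ∧ T)) ∧ (x0 ∨ x0))
  [7] (((T ∨ F) ∧ F) ∨ (T ∧ T)) ∧ (x0 ∨ x0)
  [8] (F ∨ (T ∧ T)) ∧ (x0 ∨ x0)
  [9] (T ∧ T) ∧ (x0 ∨ x0)
  [10] T ∧ (x0 ∨ x0)

Answer: NO — after 10 steps the term is T ∧ (x0 ∨ x0), not yet normal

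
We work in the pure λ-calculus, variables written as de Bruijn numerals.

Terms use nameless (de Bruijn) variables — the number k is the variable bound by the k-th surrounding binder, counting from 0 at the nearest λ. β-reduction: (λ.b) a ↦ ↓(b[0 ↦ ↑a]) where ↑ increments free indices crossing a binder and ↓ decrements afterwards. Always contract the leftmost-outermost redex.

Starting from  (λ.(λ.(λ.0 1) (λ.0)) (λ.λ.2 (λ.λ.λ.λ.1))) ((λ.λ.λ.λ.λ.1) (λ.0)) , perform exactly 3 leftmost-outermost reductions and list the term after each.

Answer: after 3 steps: (λ.0) (λ.λ.(λ.λ.λ.λ.λ.1) (λ.0) (λ.λ.λ.λ.1))

Reduction:
  start: (λ.(λ.(λ.0 1) (λ.0)) (λ.λ.2 (λ.λ.λ.λ.1))) ((λ.λ.λ.λ.λ.1) (λ.0))
  step 1: (λ.(λ.0 1) (λ.0)) (λ.λ.(λ.λ.λ.λ.λ.1) (λ.0) (λ.λ.λ.λ.1))
  step 2: (λ.0 (λ.λ.(λ.λ.λ.λ.λ.1) (λ.0) (λ.λ.λ.λ.1))) (λ.0)
  step 3: (λ.0) (λ.λ.(λ.λ.λ.λ.λ.1) (λ.0) (λ.λ.λ.λ.1))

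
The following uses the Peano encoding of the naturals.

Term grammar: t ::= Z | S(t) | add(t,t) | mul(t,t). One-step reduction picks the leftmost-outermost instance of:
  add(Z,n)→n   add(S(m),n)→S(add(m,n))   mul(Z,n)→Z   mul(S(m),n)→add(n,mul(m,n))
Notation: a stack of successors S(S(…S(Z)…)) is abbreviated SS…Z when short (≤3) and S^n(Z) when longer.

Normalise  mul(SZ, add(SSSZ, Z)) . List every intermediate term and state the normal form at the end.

  start: mul(SZ, add(SSSZ, Z))
  step 1: add(add(SSSZ, Z), mul(Z, add(SSSZ, Z)))
  step 2: add(S(add(SSZ, Z)), mul(Z, add(SSSZ, Z)))
  step 3: S(add(add(SSZ, Z), mul(Z, add(SSSZ, Z))))
  step 4: S(add(S(add(SZ, Z)), mul(Z, add(SSSZ, Z))))
  step 5: S(S(add(add(SZ, Z), mul(Z, add(SSSZ, Z)))))
  step 6: S(S(add(S(add(Z, Z)), mul(Z, add(SSSZ, Z)))))
  step 7: S(S(S(add(add(Z, Z), mul(Z, add(SSSZ, Z))))))
  step 8: S(S(S(add(Z, mul(Z, add(SSSZ, Z))))))
  step 9: S(S(S(mul(Z, add(SSSZ, Z)))))
  step 10: SSSZ

Answer: normal form = SSSZ  (in 10 steps)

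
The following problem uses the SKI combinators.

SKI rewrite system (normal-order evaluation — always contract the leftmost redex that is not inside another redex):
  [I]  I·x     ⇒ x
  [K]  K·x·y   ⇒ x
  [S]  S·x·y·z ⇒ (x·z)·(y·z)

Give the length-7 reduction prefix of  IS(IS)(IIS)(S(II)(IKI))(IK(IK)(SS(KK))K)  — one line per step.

  start: IS(IS)(IIS)(S(II)(IKI))(IK(IK)(SS(KK))K)
  →1  S(IS)(IIS)(S(II)(IKI))(IK(IK)(SS(KK))K)
  →2  IS(S(II)(IKI))(IIS(S(II)(IKI)))(IK(IK)(SS(KK))K)
  →3  S(S(II)(IKI))(IIS(S(II)(IKI)))(IK(IK)(SS(KK))K)
  →4  S(II)(IKI)(IK(IK)(SS(KK))K)(IIS(S(II)(IKI))(IK(IK)(SS(KK))K))
  →5  II(IK(IK)(SS(KK))K)(IKI(IK(IK)(SS(KK))K))(IIS(S(II)(IKI))(IK(IK)(SS(KK))K))
  →6  I(IK(IK)(SS(KK))K)(IKI(IK(IK)(SS(KK))K))(IIS(S(II)(IKI))(IK(IK)(SS(KK))K))
  →7  IK(IK)(SS(KK))K(IKI(IK(IK)(SS(KK))K))(IIS(S(II)(IKI))(IK(IK)(SS(KK))K))

Answer: after 7 steps: IK(IK)(SS(KK))K(IKI(IK(IK)(SS(KK))K))(IIS(S(II)(IKI))(IK(IK)(SS(KK))K))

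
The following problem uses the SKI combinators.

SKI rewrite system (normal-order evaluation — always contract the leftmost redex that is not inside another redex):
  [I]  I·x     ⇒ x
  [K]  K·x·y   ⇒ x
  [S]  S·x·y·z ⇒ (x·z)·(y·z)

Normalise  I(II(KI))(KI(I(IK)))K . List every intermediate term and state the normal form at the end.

  start: I(II(KI))(KI(I(IK)))K
  →1  II(KI)(KI(I(IK)))K
  →2  I(KI)(KI(I(IK)))K
  →3  KI(KI(I(IK)))K
  →4  IK
  →5  K

Answer: normal form = K  (in 5 steps)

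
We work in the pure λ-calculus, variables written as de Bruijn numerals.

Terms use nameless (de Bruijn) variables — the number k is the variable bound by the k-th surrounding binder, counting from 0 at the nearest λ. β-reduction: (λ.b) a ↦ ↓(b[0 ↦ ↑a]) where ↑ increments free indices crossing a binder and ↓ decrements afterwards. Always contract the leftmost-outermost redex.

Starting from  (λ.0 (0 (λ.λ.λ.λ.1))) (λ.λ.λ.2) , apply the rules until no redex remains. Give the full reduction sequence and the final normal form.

Answer: normal form = λ.λ.λ.λ.λ.λ.λ.λ.1  (in 3 steps)

Derivation:
  start: (λ.0 (0 (λ.λ.λ.λ.1))) (λ.λ.λ.2)
  [1] (λ.λ.λ.2) ((λ.λ.λ.2) (λ.λ.λ.λ.1))
  [2] λ.λ.(λ.λ.λ.2) (λ.λ.λ.λ.1)
  [3] λ.λ.λ.λ.λ.λ.λ.λ.1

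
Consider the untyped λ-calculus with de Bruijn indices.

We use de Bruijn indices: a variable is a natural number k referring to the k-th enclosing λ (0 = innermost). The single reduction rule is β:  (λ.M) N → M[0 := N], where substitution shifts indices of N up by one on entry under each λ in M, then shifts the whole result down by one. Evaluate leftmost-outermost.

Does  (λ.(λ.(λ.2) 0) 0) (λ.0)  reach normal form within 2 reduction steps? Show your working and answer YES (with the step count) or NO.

  start: (λ.(λ.(λ.2) 0) 0) (λ.0)
  →1  (λ.(λ.λ.0) 0) (λ.0)
  →2  (λ.λ.0) (λ.0)

Answer: NO — after 2 steps the term is (λ.λ.0) (λ.0), not yet normal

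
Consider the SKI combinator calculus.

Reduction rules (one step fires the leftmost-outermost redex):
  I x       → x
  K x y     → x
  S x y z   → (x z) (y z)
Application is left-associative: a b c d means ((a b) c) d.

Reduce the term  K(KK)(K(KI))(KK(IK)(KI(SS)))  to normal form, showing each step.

Answer: normal form = K  (in 2 steps)

Working:
  start: K(KK)(K(KI))(KK(IK)(KI(SS)))
  step 1: KK(KK(IK)(KI(SS)))
  step 2: K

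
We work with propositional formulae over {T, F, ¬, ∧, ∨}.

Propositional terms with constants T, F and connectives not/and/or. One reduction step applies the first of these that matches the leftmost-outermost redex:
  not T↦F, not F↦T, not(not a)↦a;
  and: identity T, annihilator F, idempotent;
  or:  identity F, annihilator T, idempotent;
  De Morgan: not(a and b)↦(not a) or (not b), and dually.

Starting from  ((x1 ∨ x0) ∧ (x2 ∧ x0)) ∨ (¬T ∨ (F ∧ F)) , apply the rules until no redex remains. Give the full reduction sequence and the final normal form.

Answer: normal form = (x1 ∨ x0) ∧ (x2 ∧ x0)  (in 4 steps)

Reduction:
  start: ((x1 ∨ x0) ∧ (x2 ∧ x0)) ∨ (¬T ∨ (F ∧ F))
  →1  ((x1 ∨ x0) ∧ (x2 ∧ x0)) ∨ (F ∨ (F ∧ F))
  →2  ((x1 ∨ x0) ∧ (x2 ∧ x0)) ∨ (F ∧ F)
  →3  ((x1 ∨ x0) ∧ (x2 ∧ x0)) ∨ F
  →4  (x1 ∨ x0) ∧ (x2 ∧ x0)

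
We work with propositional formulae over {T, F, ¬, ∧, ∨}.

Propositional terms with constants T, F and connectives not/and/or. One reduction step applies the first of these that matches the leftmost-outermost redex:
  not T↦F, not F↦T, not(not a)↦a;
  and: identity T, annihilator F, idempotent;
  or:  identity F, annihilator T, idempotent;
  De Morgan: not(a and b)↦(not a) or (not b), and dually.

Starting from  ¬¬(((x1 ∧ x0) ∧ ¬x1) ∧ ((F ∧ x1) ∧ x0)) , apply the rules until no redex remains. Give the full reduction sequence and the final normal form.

Answer: normal form = F  (in 4 steps)

Reduction:
  start: ¬¬(((x1 ∧ x0) ∧ ¬x1) ∧ ((F ∧ x1) ∧ x0))
  →1  ((x1 ∧ x0) ∧ ¬x1) ∧ ((F ∧ x1) ∧ x0)
  →2  ((x1 ∧ x0) ∧ ¬x1) ∧ (F ∧ x0)
  →3  ((x1 ∧ x0) ∧ ¬x1) ∧ F
  →4  F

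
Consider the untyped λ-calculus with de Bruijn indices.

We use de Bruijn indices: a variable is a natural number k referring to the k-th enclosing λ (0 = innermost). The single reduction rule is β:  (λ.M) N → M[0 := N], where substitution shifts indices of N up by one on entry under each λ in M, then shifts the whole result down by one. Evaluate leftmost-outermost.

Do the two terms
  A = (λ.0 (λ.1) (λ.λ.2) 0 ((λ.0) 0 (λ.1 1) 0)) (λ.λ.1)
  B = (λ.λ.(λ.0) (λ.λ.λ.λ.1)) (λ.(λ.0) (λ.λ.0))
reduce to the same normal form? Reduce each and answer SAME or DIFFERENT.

Term A:
  start: (λ.0 (λ.1) (λ.λ.2) 0 ((λ.0) 0 (λ.1 1) 0)) (λ.λ.1)
  [1] (λ.λ.1) (λ.λ.λ.1) (λ.λ.λ.λ.1) (λ.λ.1) ((λ.0) (λ.λ.1) (λ.(λ.λ.1) (λ.λ.1)) (λ.λ.1))
  [2] (λ.λ.λ.λ.1) (λ.λ.λ.λ.1) (λ.λ.1) ((λ.0) (λ.λ.1) (λ.(λ.λ.1) (λ.λ.1)) (λ.λ.1))
  [3] (λ.λ.λ.1) (λ.λ.1) ((λ.0) (λ.λ.1) (λ.(λ.λ.1) (λ.λ.1)) (λ.λ.1))
  [4] (λ.λ.1) ((λ.0) (λ.λ.1) (λ.(λ.λ.1) (λ.λ.1)) (λ.λ.1))
  [5] λ.(λ.0) (λ.λ.1) (λ.(λ.λ.1) (λ.λ.1)) (λ.λ.1)
  [6] λ.(λ.λ.1) (λ.(λ.λ.1) (λ.λ.1)) (λ.λ.1)
  [7] λ.(λ.λ.(λ.λ.1) (λ.λ.1)) (λ.λ.1)
  [8] λ.λ.(λ.λ.1) (λ.λ.1)
  [9] λ.λ.λ.λ.λ.1

Term B:
  start: (λ.λ.(λ.0) (λ.λ.λ.λ.1)) (λ.(λ.0) (λ.λ.0))
  [1] λ.(λ.0) (λ.λ.λ.λ.1)
  [2] λ.λ.λ.λ.λ.1

Answer: SAME — A ⇓ λ.λ.λ.λ.λ.1, B ⇓ λ.λ.λ.λ.λ.1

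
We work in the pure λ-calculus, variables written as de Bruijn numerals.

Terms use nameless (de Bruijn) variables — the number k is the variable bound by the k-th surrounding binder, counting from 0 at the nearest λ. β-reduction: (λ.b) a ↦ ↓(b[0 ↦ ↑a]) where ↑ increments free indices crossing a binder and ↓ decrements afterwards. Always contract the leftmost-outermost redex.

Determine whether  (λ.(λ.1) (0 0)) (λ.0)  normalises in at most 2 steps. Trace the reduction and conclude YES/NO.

  start: (λ.(λ.1) (0 0)) (λ.0)
  [1] (λ.λ.0) ((λ.0) (λ.0))
  [2] λ.0

Answer: YES — reaches normal form λ.0 in 2 ≤ 2 steps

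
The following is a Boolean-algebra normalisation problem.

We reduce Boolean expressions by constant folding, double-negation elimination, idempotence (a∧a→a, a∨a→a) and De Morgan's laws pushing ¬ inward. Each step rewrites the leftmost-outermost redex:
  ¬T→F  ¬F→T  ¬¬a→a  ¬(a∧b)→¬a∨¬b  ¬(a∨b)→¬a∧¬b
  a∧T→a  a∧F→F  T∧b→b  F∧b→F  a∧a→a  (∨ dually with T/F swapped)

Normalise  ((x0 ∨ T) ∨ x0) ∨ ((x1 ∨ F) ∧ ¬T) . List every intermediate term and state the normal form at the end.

Answer: normal form = T  (in 3 steps)

Reduction:
  start: ((x0 ∨ T) ∨ x0) ∨ ((x1 ∨ F) ∧ ¬T)
  step 1: (T ∨ x0) ∨ ((x1 ∨ F) ∧ ¬T)
  step 2: T ∨ ((x1 ∨ F) ∧ ¬T)
  step 3: T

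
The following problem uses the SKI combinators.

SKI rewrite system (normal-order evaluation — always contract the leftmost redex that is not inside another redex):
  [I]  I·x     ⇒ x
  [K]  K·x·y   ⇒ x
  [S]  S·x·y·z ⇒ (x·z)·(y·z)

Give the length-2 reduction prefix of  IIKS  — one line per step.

Answer: after 2 steps: KS

Working:
  start: IIKS
  step 1: IKS
  step 2: KS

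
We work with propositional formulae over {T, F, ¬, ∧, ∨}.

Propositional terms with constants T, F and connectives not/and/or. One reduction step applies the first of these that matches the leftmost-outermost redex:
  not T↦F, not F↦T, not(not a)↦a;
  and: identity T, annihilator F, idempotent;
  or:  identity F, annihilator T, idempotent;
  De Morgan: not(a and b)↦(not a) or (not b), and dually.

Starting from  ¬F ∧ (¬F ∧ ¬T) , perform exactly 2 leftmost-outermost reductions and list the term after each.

Answer: after 2 steps: ¬F ∧ ¬T

Working:
  start: ¬F ∧ (¬F ∧ ¬T)
  →1  T ∧ (¬F ∧ ¬T)
  →2  ¬F ∧ ¬T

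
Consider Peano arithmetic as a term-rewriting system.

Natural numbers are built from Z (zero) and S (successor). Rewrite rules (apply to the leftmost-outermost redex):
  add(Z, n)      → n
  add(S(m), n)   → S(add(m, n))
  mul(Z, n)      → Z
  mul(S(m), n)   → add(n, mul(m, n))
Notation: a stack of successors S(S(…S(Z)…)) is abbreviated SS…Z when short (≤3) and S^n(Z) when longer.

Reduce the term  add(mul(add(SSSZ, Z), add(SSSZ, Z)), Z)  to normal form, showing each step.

  start: add(mul(add(SSSZ, Z), add(SSSZ, Z)), Z)
  step 1: add(mul(S(add(SSZ, Z)), add(SSSZ, Z)), Z)
  step 2: add(add(add(SSSZ, Z), mul(add(SSZ, Z), add(SSSZ, Z))), Z)
  step 3: add(add(S(add(SSZ, Z)), mul(add(SSZ, Z), add(SSSZ, Z))), Z)
  step 4: add(S(add(add(SSZ, Z), mul(add(SSZ, Z), add(SSSZ, Z)))), Z)
  step 5: S(add(add(add(SSZ, Z), mul(add(SSZ, Z), add(SSSZ, Z))), Z))
  step 6: S(add(add(S(add(SZ, Z)), mul(add(SSZ, Z), add(SSSZ, Z))), Z))
  step 7: S(add(S(add(add(SZ, Z), mul(add(SSZ, Z), add(SSSZ, Z)))), Z))
  step 8: S(S(add(add(add(SZ, Z), mul(add(SSZ, Z), add(SSSZ, Z))), Z)))
  step 9: S(S(add(add(S(add(Z, Z)), mul(add(SSZ, Z), add(SSSZ, Z))), Z)))
  step 10: S(S(add(S(add(add(Z, Z), mul(add(SSZ, Z), add(SSSZ, Z)))), Z)))
  step 11: S(S(S(add(add(add(Z, Z), mul(add(SSZ, Z), add(SSSZ, Z))), Z))))
  step 12: S(S(S(add(add(Z, mul(add(SSZ, Z), add(SSSZ, Z))), Z))))
  step 13: S(S(S(add(mul(add(SSZ, Z), add(SSSZ, Z)), Z))))
  step 14: S(S(S(add(mul(S(add(SZ, Z)), add(SSSZ, Z)), Z))))
  step 15: S(S(S(add(add(add(SSSZ, Z), mul(add(SZ, Z), add(SSSZ, Z))), Z))))
  step 16: S(S(S(add(add(S(add(SSZ, Z)), mul(add(SZ, Z), add(SSSZ, Z))), Z))))
  step 17: S(S(S(add(S(add(add(SSZ, Z), mul(add(SZ, Z), add(SSSZ, Z)))), Z))))
  step 18: S(S(S(S(add(add(add(SSZ, Z), mul(add(SZ, Z), add(SSSZ, Z))), Z)))))
  step 19: S(S(S(S(add(add(S(add(SZ, Z)), mul(add(SZ, Z), add(SSSZ, Z))), Z)))))
  step 20: S(S(S(S(add(S(add(add(SZ, Z), mul(add(SZ, Z), add(SSSZ, Z)))), Z)))))
  step 21: S(S(S(S(S(add(add(add(SZ, Z), mul(add(SZ, Z), add(SSSZ, Z))), Z))))))
  step 22: S(S(S(S(S(add(add(S(add(Z, Z)), mul(add(SZ, Z), add(SSSZ, Z))), Z))))))
  step 23: S(S(S(S(S(add(S(add(add(Z, Z), mul(add(SZ, Z), add(SSSZ, Z)))), Z))))))
  step 24: S(S(S(S(S(S(add(add(add(Z, Z), mul(add(SZ, Z), add(SSSZ, Z))), Z)))))))
  step 25: S(S(S(S(S(S(add(add(Z, mul(add(SZ, Z), add(SSSZ, Z))), Z)))))))
  step 26: S(S(S(S(S(S(add(mul(add(SZ, Z), add(SSSZ, Z)), Z)))))))
  step 27: S(S(S(S(S(S(add(mul(S(add(Z, Z)), add(SSSZ, Z)), Z)))))))
  step 28: S(S(S(S(S(S(add(add(add(SSSZ, Z), mul(add(Z, Z), add(SSSZ, Z))), Z)))))))
  step 29: S(S(S(S(S(S(add(add(S(add(SSZ, Z)), mul(add(Z, Z), add(SSSZ, Z))), Z)))))))
  step 30: S(S(S(S(S(S(add(S(add(add(SSZ, Z), mul(add(Z, Z), add(SSSZ, Z)))), Z)))))))
  step 31: S(S(S(S(S(S(S(add(add(add(SSZ, Z), mul(add(Z, Z), add(SSSZ, Z))), Z))))))))
  step 32: S(S(S(S(S(S(S(add(add(S(add(SZ, Z)), mul(add(Z, Z), add(SSSZ, Z))), Z))))))))
  step 33: S(S(S(S(S(S(S(add(S(add(add(SZ, Z), mul(add(Z, Z), add(SSSZ, Z)))), Z))))))))
  step 34: S(S(S(S(S(S(S(S(add(add(add(SZ, Z), mul(add(Z, Z), add(SSSZ, Z))), Z)))))))))
  step 35: S(S(S(S(S(S(S(S(add(add(S(add(Z, Z)), mul(add(Z, Z), add(SSSZ, Z))), Z)))))))))
  step 36: S(S(S(S(S(S(S(S(add(S(add(add(Z, Z), mul(add(Z, Z), add(SSSZ, Z)))), Z)))))))))
  step 37: S(S(S(S(S(S(S(S(S(add(add(add(Z, Z), mul(add(Z, Z), add(SSSZ, Z))), Z))))))))))
  step 38: S(S(S(S(S(S(S(S(S(add(add(Z, mul(add(Z, Z), add(SSSZ, Z))), Z))))))))))
  step 39: S(S(S(S(S(S(S(S(S(add(mul(add(Z, Z), add(SSSZ, Z)), Z))))))))))
  step 40: S(S(S(S(S(S(S(S(S(add(mul(Z, add(SSSZ, Z)), Z))))))))))
  step 41: S(S(S(S(S(S(S(S(S(add(Z, Z))))))))))
  step 42: S^9(Z)

Answer: normal form = S^9(Z)  (in 42 steps)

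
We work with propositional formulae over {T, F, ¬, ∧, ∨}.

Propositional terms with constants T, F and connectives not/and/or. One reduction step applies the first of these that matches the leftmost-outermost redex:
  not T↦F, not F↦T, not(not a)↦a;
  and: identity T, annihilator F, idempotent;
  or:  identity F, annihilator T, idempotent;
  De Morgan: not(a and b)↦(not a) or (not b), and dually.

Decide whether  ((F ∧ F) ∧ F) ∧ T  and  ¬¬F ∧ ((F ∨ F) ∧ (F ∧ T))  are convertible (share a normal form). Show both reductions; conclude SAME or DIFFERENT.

Term A:
  start: ((F ∧ F) ∧ F) ∧ T
  →1  (F ∧ F) ∧ F
  →2  F

Term B:
  start: ¬¬F ∧ ((F ∨ F) ∧ (F ∧ T))
  →1  F ∧ ((F ∨ F) ∧ (F ∧ T))
  →2  F

Answer: SAME — A ⇓ F, B ⇓ F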